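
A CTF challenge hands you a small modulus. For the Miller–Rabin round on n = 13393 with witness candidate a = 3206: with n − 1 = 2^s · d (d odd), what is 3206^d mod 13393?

n − 1 = 13392 = 2^4 · 837, so s = 4 and d = 837.
3206^837 mod 13393 = 2028.

2028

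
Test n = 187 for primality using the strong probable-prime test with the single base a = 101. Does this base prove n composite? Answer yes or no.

n − 1 = 186 = 2^1 · 93, so s = 1 and d = 93.
By repeated squaring, 101^93 ≡ 118 (mod 187).
x_0 = 101^93 mod 187 = 118.
x_0 ∉ {1, 186} and s = 1, so 101 is a Miller–Rabin witness and 187 is composite.

yes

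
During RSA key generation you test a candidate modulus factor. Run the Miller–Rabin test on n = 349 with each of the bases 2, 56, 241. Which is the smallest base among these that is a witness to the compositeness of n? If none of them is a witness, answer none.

n − 1 = 348 = 2^2 · 87, so s = 2 and d = 87.
Base 2: x_0 = 2^87 mod 349 = 213. x_0 is neither 1 nor 348, so continue squaring. x_1 = 213^2 mod 349 = 348. x_1 ≡ −1, so 2 is not a witness.
Base 56: x_0 = 56^87 mod 349 = 348. x_0 = 348 ≡ −1, so 56 is not a witness.
Base 241: x_0 = 241^87 mod 349 = 348. x_0 = 348 ≡ −1, so 241 is not a witness.
No listed base is a witness for 349.

none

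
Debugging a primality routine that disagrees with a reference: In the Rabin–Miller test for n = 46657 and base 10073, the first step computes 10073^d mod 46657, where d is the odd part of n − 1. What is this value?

42440

n − 1 = 46656 = 2^6 · 729, so s = 6 and d = 729.
10073^729 mod 46657 = 42440.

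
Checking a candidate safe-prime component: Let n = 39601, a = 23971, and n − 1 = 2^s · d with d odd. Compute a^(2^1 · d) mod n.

26269

n − 1 = 39600 = 2^4 · 2475, so s = 4 and d = 2475.
By repeated squaring, 23971^2475 ≡ 13135 (mod 39601).
x_0 = 13135.
x_1 = 13135^2 mod 39601 = 26269.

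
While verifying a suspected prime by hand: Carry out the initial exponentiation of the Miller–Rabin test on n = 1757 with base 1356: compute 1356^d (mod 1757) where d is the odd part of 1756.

n − 1 = 1756 = 2^2 · 439, so s = 2 and d = 439.
1356^439 mod 1757 = 838.

838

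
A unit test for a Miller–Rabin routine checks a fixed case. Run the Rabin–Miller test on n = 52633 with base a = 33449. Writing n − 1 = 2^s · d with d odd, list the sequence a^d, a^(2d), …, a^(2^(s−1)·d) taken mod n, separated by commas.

720, 44703, 41098

n − 1 = 52632 = 2^3 · 6579, so s = 3 and d = 6579.
x_0 = 33449^6579 mod 52633 = 720.
x_1 = 720^2 mod 52633 = 44703.
x_2 = 44703^2 mod 52633 = 41098.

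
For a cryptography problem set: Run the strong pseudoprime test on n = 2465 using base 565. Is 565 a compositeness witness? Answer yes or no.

yes

n − 1 = 2464 = 2^5 · 77, so s = 5 and d = 77.
x_0 = 565^77 mod 2465 = 1670.
x_0 is neither 1 nor 2464, so continue squaring.
x_1 = 1670^2 mod 2465 = 985.
x_2 = 985^2 mod 2465 = 1480.
x_3 = 1480^2 mod 2465 = 1480.
x_4 = 1480^2 mod 2465 = 1480.
Reached i = s−1 = 4 without hitting −1: 565 is a Miller–Rabin witness and 2465 is composite.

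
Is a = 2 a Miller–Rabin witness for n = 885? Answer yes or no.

yes

n − 1 = 884 = 2^2 · 221, so s = 2 and d = 221.
x_0 = 2^221 mod 885 = 347.
x_0 is neither 1 nor 884, so continue squaring.
x_1 = 347^2 mod 885 = 49.
Reached i = s−1 = 1 without hitting −1: 2 is a Miller–Rabin witness and 885 is composite.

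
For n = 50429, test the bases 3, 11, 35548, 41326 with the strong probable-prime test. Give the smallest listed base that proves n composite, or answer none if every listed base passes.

n − 1 = 50428 = 2^2 · 12607, so s = 2 and d = 12607.
Base 3: x_0 = 3^12607 mod 50429 = 33626. x_0 is neither 1 nor 50428, so continue squaring. x_1 = 33626^2 mod 50429 = 39267. Reached i = s−1 = 1 without hitting −1: 3 is a Miller–Rabin witness and 50429 is composite.
Base 11: x_0 = 11^12607 mod 50429 = 12082. x_0 is neither 1 nor 50428, so continue squaring. x_1 = 12082^2 mod 50429 = 33198. Reached i = s−1 = 1 without hitting −1: 11 is a Miller–Rabin witness and 50429 is composite.
Base 35548: x_0 = 35548^12607 mod 50429 = 32093. x_0 is neither 1 nor 50428, so continue squaring. x_1 = 32093^2 mod 50429 = 49182. Reached i = s−1 = 1 without hitting −1: 35548 is a Miller–Rabin witness and 50429 is composite.
Base 41326: x_0 = 41326^12607 mod 50429 = 1456. x_0 is neither 1 nor 50428, so continue squaring. x_1 = 1456^2 mod 50429 = 1918. Reached i = s−1 = 1 without hitting −1: 41326 is a Miller–Rabin witness and 50429 is composite.
The smallest witness among the given bases is 3.

3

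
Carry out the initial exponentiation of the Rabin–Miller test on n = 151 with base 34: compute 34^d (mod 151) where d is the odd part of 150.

n − 1 = 150 = 2^1 · 75, so s = 1 and d = 75.
Repeated squaring mod 151: 34^1 ≡ 34, 34^2 ≡ 99, 34^4 ≡ 137, 34^8 ≡ 45, 34^16 ≡ 62, 34^32 ≡ 69, 34^64 ≡ 80.
75 = 64 + 8 + 2 + 1, so 34^75 ≡ 80·45·99·34 ≡ 1 (mod 151).

1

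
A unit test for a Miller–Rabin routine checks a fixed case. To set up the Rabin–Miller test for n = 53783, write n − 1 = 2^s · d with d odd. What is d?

Halving: 53782 → 26891; 26891 is odd.
So 53782 = 2^1 · 26891.

26891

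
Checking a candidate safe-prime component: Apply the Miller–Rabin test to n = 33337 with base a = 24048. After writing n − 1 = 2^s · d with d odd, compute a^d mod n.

2436

n − 1 = 33336 = 2^3 · 4167, so s = 3 and d = 4167.
By repeated squaring, 24048^4167 ≡ 2436 (mod 33337).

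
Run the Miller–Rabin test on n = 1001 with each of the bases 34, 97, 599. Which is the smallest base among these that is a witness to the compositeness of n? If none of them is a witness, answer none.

n − 1 = 1000 = 2^3 · 125, so s = 3 and d = 125.
Base 34: x_0 = 34^125 mod 1001 = 34. x_0 is neither 1 nor 1000, so continue squaring. x_1 = 34^2 mod 1001 = 155. x_2 = 155^2 mod 1001 = 1. x_2 = 1 but x_1 ≠ ±1, a nontrivial square root of 1 — 34 is a witness and 1001 is composite.
Base 97: x_0 = 97^125 mod 1001 = 496. x_0 is neither 1 nor 1000, so continue squaring. x_1 = 496^2 mod 1001 = 771. x_2 = 771^2 mod 1001 = 848. Reached i = s−1 = 2 without hitting −1: 97 is a Miller–Rabin witness and 1001 is composite.
Base 599: x_0 = 599^125 mod 1001 = 716. x_0 is neither 1 nor 1000, so continue squaring. x_1 = 716^2 mod 1001 = 144. x_2 = 144^2 mod 1001 = 716. Reached i = s−1 = 2 without hitting −1: 599 is a Miller–Rabin witness and 1001 is composite.
The smallest witness among the given bases is 34.

34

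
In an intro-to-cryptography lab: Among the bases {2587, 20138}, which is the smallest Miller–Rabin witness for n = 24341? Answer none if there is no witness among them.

n − 1 = 24340 = 2^2 · 6085, so s = 2 and d = 6085.
Base 2587: x_0 = 2587^6085 mod 24341 = 18493. x_0 is neither 1 nor 24340, so continue squaring. x_1 = 18493^2 mod 24341 = 24340. x_1 ≡ −1, so 2587 is not a witness.
Base 20138: x_0 = 20138^6085 mod 24341 = 11504. x_0 is neither 1 nor 24340, so continue squaring. x_1 = 11504^2 mod 24341 = 24340. x_1 ≡ −1, so 20138 is not a witness.
No listed base is a witness for 24341.

none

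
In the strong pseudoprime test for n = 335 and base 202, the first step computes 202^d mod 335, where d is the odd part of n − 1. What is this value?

n − 1 = 334 = 2^1 · 167, so s = 1 and d = 167.
Repeated squaring mod 335: 202^1 ≡ 202, 202^2 ≡ 269, 202^4 ≡ 1, 202^8 ≡ 1, 202^16 ≡ 1, 202^32 ≡ 1, 202^64 ≡ 1, 202^128 ≡ 1.
167 = 128 + 32 + 4 + 2 + 1, so 202^167 ≡ 1·1·1·269·202 ≡ 68 (mod 335).

68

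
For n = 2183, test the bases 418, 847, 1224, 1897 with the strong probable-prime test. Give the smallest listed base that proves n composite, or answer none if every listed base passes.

418

n − 1 = 2182 = 2^1 · 1091, so s = 1 and d = 1091.
Base 418: x_0 = 418^1091 mod 2183 = 1655. x_0 ∉ {1, 2182} and s = 1, so 418 is a Miller–Rabin witness and 2183 is composite.
Base 847: x_0 = 847^1091 mod 2183 = 1126. x_0 ∉ {1, 2182} and s = 1, so 847 is a Miller–Rabin witness and 2183 is composite.
Base 1224: x_0 = 1224^1091 mod 2183 = 65. x_0 ∉ {1, 2182} and s = 1, so 1224 is a Miller–Rabin witness and 2183 is composite.
Base 1897: x_0 = 1897^1091 mod 2183 = 63. x_0 ∉ {1, 2182} and s = 1, so 1897 is a Miller–Rabin witness and 2183 is composite.
The smallest witness among the given bases is 418.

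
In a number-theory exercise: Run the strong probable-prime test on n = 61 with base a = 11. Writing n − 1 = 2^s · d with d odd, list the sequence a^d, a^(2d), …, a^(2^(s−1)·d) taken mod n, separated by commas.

50, 60

n − 1 = 60 = 2^2 · 15, so s = 2 and d = 15.
x_0 = 11^15 mod 61 = 50.
x_1 = 50^2 mod 61 = 60.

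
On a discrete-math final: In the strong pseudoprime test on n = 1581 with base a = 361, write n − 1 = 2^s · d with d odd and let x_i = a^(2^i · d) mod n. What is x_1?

n − 1 = 1580 = 2^2 · 395, so s = 2 and d = 395.
x_0 = 361^395 mod 1581 = 676.
x_1 = 676^2 mod 1581 = 67.

67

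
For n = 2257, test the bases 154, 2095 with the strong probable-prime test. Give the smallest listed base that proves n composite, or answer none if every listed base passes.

n − 1 = 2256 = 2^4 · 141, so s = 4 and d = 141.
Base 154: x_0 = 154^141 mod 2257 = 1819. x_0 is neither 1 nor 2256, so continue squaring. x_1 = 1819^2 mod 2257 = 2256. x_1 ≡ −1, so 154 is not a witness.
Base 2095: x_0 = 2095^141 mod 2257 = 1597. x_0 is neither 1 nor 2256, so continue squaring. x_1 = 1597^2 mod 2257 = 2256. x_1 ≡ −1, so 2095 is not a witness.
No listed base is a witness for 2257.

none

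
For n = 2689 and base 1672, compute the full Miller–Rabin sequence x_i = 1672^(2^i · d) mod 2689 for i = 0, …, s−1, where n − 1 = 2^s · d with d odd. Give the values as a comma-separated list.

241, 1612, 970, 2439, 653, 1547, 2688

n − 1 = 2688 = 2^7 · 21, so s = 7 and d = 21.
x_0 = 1672^21 mod 2689 = 241.
x_1 = 241^2 mod 2689 = 1612.
x_2 = 1612^2 mod 2689 = 970.
x_3 = 970^2 mod 2689 = 2439.
x_4 = 2439^2 mod 2689 = 653.
x_5 = 653^2 mod 2689 = 1547.
x_6 = 1547^2 mod 2689 = 2688.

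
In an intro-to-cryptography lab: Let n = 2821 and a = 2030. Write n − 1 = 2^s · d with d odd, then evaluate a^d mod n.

1890

n − 1 = 2820 = 2^2 · 705, so s = 2 and d = 705.
Repeated squaring mod 2821: 2030^1 ≡ 2030, 2030^2 ≡ 2240, 2030^4 ≡ 1862, 2030^8 ≡ 35, 2030^16 ≡ 1225, 2030^32 ≡ 2674, 2030^64 ≡ 1862, 2030^128 ≡ 35, 2030^256 ≡ 1225, 2030^512 ≡ 2674.
705 = 512 + 128 + 64 + 1, so 2030^705 ≡ 2674·35·1862·2030 ≡ 1890 (mod 2821).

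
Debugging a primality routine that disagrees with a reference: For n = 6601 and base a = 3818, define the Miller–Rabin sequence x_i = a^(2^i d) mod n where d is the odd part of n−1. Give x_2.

n − 1 = 6600 = 2^3 · 825, so s = 3 and d = 825.
x_0 = 3818^825 mod 6601 = 3289.
x_1 = 3289^2 mod 6601 = 5083.
x_2 = 5083^2 mod 6601 = 575.

575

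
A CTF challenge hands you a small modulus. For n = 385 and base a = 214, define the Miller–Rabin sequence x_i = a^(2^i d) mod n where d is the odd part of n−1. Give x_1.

71

n − 1 = 384 = 2^7 · 3, so s = 7 and d = 3.
x_0 = 214^3 mod 385 = 169.
x_1 = 169^2 mod 385 = 71.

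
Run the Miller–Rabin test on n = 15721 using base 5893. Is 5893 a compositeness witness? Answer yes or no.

yes

n − 1 = 15720 = 2^3 · 1965, so s = 3 and d = 1965.
Repeated squaring mod 15721: 5893^1 ≡ 5893, 5893^2 ≡ 15481, 5893^4 ≡ 10437, 5893^8 ≡ 160, 5893^16 ≡ 9879, 5893^32 ≡ 14394, 5893^64 ≡ 177, 5893^128 ≡ 15608, 5893^256 ≡ 12769, 5893^512 ≡ 4870, 5893^1024 ≡ 9632.
1965 = 1024 + 512 + 256 + 128 + 32 + 8 + 4 + 1, so 5893^1965 ≡ 9632·4870·12769·15608·14394·160·10437·5893 ≡ 14842 (mod 15721).
x_0 = 5893^1965 mod 15721 = 14842.
x_0 is neither 1 nor 15720, so continue squaring.
x_1 = 14842^2 mod 15721 = 2312.
x_2 = 2312^2 mod 15721 = 204.
Reached i = s−1 = 2 without hitting −1: 5893 is a Miller–Rabin witness and 15721 is composite.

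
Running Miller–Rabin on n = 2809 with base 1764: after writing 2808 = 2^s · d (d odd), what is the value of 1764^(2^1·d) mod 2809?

n − 1 = 2808 = 2^3 · 351, so s = 3 and d = 351.
Repeated squaring mod 2809: 1764^1 ≡ 1764, 1764^2 ≡ 2133, 1764^4 ≡ 1918, 1764^8 ≡ 1743, 1764^16 ≡ 1520, 1764^32 ≡ 1402, 1764^64 ≡ 2113, 1764^128 ≡ 1268, 1764^256 ≡ 1076.
351 = 256 + 64 + 16 + 8 + 4 + 2 + 1, so 1764^351 ≡ 1076·2113·1520·1743·1918·2133·1764 ≡ 2227 (mod 2809).
x_0 = 2227.
x_1 = 2227^2 mod 2809 = 1644.

1644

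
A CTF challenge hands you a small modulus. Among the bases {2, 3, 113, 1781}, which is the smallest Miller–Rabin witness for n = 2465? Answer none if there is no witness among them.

n − 1 = 2464 = 2^5 · 77, so s = 5 and d = 77.
Base 2: x_0 = 2^77 mod 2465 = 1902. x_0 is neither 1 nor 2464, so continue squaring. x_1 = 1902^2 mod 2465 = 1449. x_2 = 1449^2 mod 2465 = 1886. x_3 = 1886^2 mod 2465 = 1. x_3 = 1 but x_2 ≠ ±1, a nontrivial square root of 1 — 2 is a witness and 2465 is composite.
Base 3: x_0 = 3^77 mod 2465 = 2018. x_0 is neither 1 nor 2464, so continue squaring. x_1 = 2018^2 mod 2465 = 144. x_2 = 144^2 mod 2465 = 1016. x_3 = 1016^2 mod 2465 = 1886. x_4 = 1886^2 mod 2465 = 1. x_4 = 1 but x_3 ≠ ±1, a nontrivial square root of 1 — 3 is a witness and 2465 is composite.
Base 113: x_0 = 113^77 mod 2465 = 2013. x_0 is neither 1 nor 2464, so continue squaring. x_1 = 2013^2 mod 2465 = 2174. x_2 = 2174^2 mod 2465 = 871. x_3 = 871^2 mod 2465 = 1886. x_4 = 1886^2 mod 2465 = 1. x_4 = 1 but x_3 ≠ ±1, a nontrivial square root of 1 — 113 is a witness and 2465 is composite.
Base 1781: x_0 = 1781^77 mod 2465 = 1781. x_0 is neither 1 nor 2464, so continue squaring. x_1 = 1781^2 mod 2465 = 1971. x_2 = 1971^2 mod 2465 = 1. x_2 = 1 but x_1 ≠ ±1, a nontrivial square root of 1 — 1781 is a witness and 2465 is composite.
The smallest witness among the given bases is 2.

2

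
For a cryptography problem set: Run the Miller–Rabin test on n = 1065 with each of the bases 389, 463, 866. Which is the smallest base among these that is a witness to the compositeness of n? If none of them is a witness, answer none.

463

n − 1 = 1064 = 2^3 · 133, so s = 3 and d = 133.
Base 389: x_0 = 389^133 mod 1065 = 1064. x_0 = 1064 ≡ −1, so 389 is not a witness.
Base 463: x_0 = 463^133 mod 1065 = 853. x_0 is neither 1 nor 1064, so continue squaring. x_1 = 853^2 mod 1065 = 214. x_2 = 214^2 mod 1065 = 1. x_2 = 1 but x_1 ≠ ±1, a nontrivial square root of 1 — 463 is a witness and 1065 is composite.
Base 866: x_0 = 866^133 mod 1065 = 401. x_0 is neither 1 nor 1064, so continue squaring. x_1 = 401^2 mod 1065 = 1051. x_2 = 1051^2 mod 1065 = 196. Reached i = s−1 = 2 without hitting −1: 866 is a Miller–Rabin witness and 1065 is composite.
The smallest witness among the given bases is 463.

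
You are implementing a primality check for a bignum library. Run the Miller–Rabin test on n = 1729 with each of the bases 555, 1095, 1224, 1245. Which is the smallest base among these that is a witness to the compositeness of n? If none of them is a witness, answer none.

n − 1 = 1728 = 2^6 · 27, so s = 6 and d = 27.
Base 555: x_0 = 555^27 mod 1729 = 1. x_0 = 1, so 555 is not a witness.
Base 1095: x_0 = 1095^27 mod 1729 = 664. x_0 is neither 1 nor 1728, so continue squaring. x_1 = 664^2 mod 1729 = 1. x_1 = 1 but x_0 ≠ ±1, a nontrivial square root of 1 — 1095 is a witness and 1729 is composite.
Base 1224: x_0 = 1224^27 mod 1729 = 398. x_0 is neither 1 nor 1728, so continue squaring. x_1 = 398^2 mod 1729 = 1065. x_2 = 1065^2 mod 1729 = 1. x_2 = 1 but x_1 ≠ ±1, a nontrivial square root of 1 — 1224 is a witness and 1729 is composite.
Base 1245: x_0 = 1245^27 mod 1729 = 1728. x_0 = 1728 ≡ −1, so 1245 is not a witness.
The smallest witness among the given bases is 1095.

1095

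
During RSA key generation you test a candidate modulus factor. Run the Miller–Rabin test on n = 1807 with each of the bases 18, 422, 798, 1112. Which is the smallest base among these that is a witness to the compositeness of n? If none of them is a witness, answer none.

18

n − 1 = 1806 = 2^1 · 903, so s = 1 and d = 903.
Base 18: x_0 = 18^903 mod 1807 = 242. x_0 ∉ {1, 1806} and s = 1, so 18 is a Miller–Rabin witness and 1807 is composite.
Base 422: x_0 = 422^903 mod 1807 = 1308. x_0 ∉ {1, 1806} and s = 1, so 422 is a Miller–Rabin witness and 1807 is composite.
Base 798: x_0 = 798^903 mod 1807 = 476. x_0 ∉ {1, 1806} and s = 1, so 798 is a Miller–Rabin witness and 1807 is composite.
Base 1112: x_0 = 1112^903 mod 1807 = 278. x_0 ∉ {1, 1806} and s = 1, so 1112 is a Miller–Rabin witness and 1807 is composite.
The smallest witness among the given bases is 18.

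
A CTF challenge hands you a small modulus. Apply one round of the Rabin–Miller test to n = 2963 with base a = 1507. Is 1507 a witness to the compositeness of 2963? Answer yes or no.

no

n − 1 = 2962 = 2^1 · 1481, so s = 1 and d = 1481.
By repeated squaring, 1507^1481 ≡ 1 (mod 2963).
x_0 = 1507^1481 mod 2963 = 1.
x_0 = 1, so 1507 is not a witness.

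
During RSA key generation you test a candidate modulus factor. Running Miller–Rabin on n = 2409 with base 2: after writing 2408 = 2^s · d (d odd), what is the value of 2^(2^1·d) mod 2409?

37

n − 1 = 2408 = 2^3 · 301, so s = 3 and d = 301.
x_0 = 2^301 mod 2409 = 2279.
x_1 = 2279^2 mod 2409 = 37.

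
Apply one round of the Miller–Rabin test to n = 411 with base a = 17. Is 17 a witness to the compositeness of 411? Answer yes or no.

n − 1 = 410 = 2^1 · 205, so s = 1 and d = 205.
By repeated squaring, 17^205 ≡ 17 (mod 411).
x_0 = 17^205 mod 411 = 17.
x_0 ∉ {1, 410} and s = 1, so 17 is a Miller–Rabin witness and 411 is composite.

yes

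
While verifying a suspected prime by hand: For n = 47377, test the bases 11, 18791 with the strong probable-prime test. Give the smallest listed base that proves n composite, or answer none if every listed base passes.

11

n − 1 = 47376 = 2^4 · 2961, so s = 4 and d = 2961.
Base 11: x_0 = 11^2961 mod 47377 = 30536. x_0 is neither 1 nor 47376, so continue squaring. x_1 = 30536^2 mod 47377 = 20559. x_2 = 20559^2 mod 47377 = 22264. x_3 = 22264^2 mod 47377 = 27522. Reached i = s−1 = 3 without hitting −1: 11 is a Miller–Rabin witness and 47377 is composite.
Base 18791: x_0 = 18791^2961 mod 47377 = 25864. x_0 is neither 1 nor 47376, so continue squaring. x_1 = 25864^2 mod 47377 = 30633. x_2 = 30633^2 mod 47377 = 31827. x_3 = 31827^2 mod 47377 = 37669. Reached i = s−1 = 3 without hitting −1: 18791 is a Miller–Rabin witness and 47377 is composite.
The smallest witness among the given bases is 11.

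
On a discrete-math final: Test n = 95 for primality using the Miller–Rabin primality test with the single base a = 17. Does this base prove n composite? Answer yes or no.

yes

n − 1 = 94 = 2^1 · 47, so s = 1 and d = 47.
x_0 = 17^47 mod 95 = 23.
x_0 ∉ {1, 94} and s = 1, so 17 is a Miller–Rabin witness and 95 is composite.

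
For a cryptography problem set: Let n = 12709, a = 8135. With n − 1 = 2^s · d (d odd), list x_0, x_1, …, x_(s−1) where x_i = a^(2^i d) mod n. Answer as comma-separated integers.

3931, 11326

n − 1 = 12708 = 2^2 · 3177, so s = 2 and d = 3177.
x_0 = 8135^3177 mod 12709 = 3931.
x_1 = 3931^2 mod 12709 = 11326.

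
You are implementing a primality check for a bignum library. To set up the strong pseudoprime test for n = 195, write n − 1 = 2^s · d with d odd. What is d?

Halving: 194 → 97; 97 is odd.
So 194 = 2^1 · 97.

97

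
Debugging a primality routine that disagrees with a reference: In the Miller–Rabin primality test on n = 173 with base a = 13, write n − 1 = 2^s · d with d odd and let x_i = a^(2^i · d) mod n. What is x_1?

n − 1 = 172 = 2^2 · 43, so s = 2 and d = 43.
Repeated squaring mod 173: 13^1 ≡ 13, 13^2 ≡ 169, 13^4 ≡ 16, 13^8 ≡ 83, 13^16 ≡ 142, 13^32 ≡ 96.
43 = 32 + 8 + 2 + 1, so 13^43 ≡ 96·83·169·13 ≡ 172 (mod 173).
x_0 = 172.
x_1 = 172^2 mod 173 = 1.

1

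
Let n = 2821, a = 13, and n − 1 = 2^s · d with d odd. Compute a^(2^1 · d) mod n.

n − 1 = 2820 = 2^2 · 705, so s = 2 and d = 705.
Repeated squaring mod 2821: 13^1 ≡ 13, 13^2 ≡ 169, 13^4 ≡ 351, 13^8 ≡ 1898, 13^16 ≡ 2808, 13^32 ≡ 169, 13^64 ≡ 351, 13^128 ≡ 1898, 13^256 ≡ 2808, 13^512 ≡ 169.
705 = 512 + 128 + 64 + 1, so 13^705 ≡ 169·1898·351·13 ≡ 650 (mod 2821).
x_0 = 650.
x_1 = 650^2 mod 2821 = 2171.

2171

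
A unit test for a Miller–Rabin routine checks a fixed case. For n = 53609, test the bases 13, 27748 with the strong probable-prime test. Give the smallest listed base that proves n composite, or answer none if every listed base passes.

n − 1 = 53608 = 2^3 · 6701, so s = 3 and d = 6701.
Base 13: x_0 = 13^6701 mod 53609 = 25247. x_0 is neither 1 nor 53608, so continue squaring. x_1 = 25247^2 mod 53609 = 53608. x_1 ≡ −1, so 13 is not a witness.
Base 27748: x_0 = 27748^6701 mod 53609 = 15326. x_0 is neither 1 nor 53608, so continue squaring. x_1 = 15326^2 mod 53609 = 25247. x_2 = 25247^2 mod 53609 = 53608. x_2 ≡ −1, so 27748 is not a witness.
No listed base is a witness for 53609.

none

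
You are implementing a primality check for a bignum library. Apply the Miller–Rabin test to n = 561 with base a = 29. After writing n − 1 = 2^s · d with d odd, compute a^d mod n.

164

n − 1 = 560 = 2^4 · 35, so s = 4 and d = 35.
29^35 mod 561 = 164.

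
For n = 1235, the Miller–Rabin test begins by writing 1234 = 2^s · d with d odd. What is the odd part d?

617

Halving: 1234 → 617; 617 is odd.
So 1234 = 2^1 · 617.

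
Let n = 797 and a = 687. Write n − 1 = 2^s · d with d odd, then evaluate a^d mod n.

796

n − 1 = 796 = 2^2 · 199, so s = 2 and d = 199.
687^199 mod 797 = 796.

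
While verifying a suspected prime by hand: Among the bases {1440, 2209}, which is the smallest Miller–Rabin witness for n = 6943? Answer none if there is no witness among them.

none

n − 1 = 6942 = 2^1 · 3471, so s = 1 and d = 3471.
Base 1440: x_0 = 1440^3471 mod 6943 = 6942. x_0 = 6942 ≡ −1, so 1440 is not a witness.
Base 2209: x_0 = 2209^3471 mod 6943 = 1. x_0 = 1, so 2209 is not a witness.
No listed base is a witness for 6943.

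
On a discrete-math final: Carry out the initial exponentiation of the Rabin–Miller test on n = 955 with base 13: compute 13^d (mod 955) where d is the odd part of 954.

933

n − 1 = 954 = 2^1 · 477, so s = 1 and d = 477.
13^477 mod 955 = 933.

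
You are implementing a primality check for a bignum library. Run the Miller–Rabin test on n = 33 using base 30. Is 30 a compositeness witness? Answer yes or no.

yes

n − 1 = 32 = 2^5 · 1, so s = 5 and d = 1.
x_0 = 30^1 mod 33 = 30.
x_0 is neither 1 nor 32, so continue squaring.
x_1 = 30^2 mod 33 = 9.
x_2 = 9^2 mod 33 = 15.
x_3 = 15^2 mod 33 = 27.
x_4 = 27^2 mod 33 = 3.
Reached i = s−1 = 4 without hitting −1: 30 is a Miller–Rabin witness and 33 is composite.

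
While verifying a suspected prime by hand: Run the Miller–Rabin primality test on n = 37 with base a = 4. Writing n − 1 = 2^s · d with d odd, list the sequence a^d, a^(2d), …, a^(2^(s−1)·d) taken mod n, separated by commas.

36, 1

n − 1 = 36 = 2^2 · 9, so s = 2 and d = 9.
x_0 = 4^9 mod 37 = 36.
x_1 = 36^2 mod 37 = 1.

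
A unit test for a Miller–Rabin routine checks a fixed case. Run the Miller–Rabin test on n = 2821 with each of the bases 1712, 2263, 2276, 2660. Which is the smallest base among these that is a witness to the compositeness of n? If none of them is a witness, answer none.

2263

n − 1 = 2820 = 2^2 · 705, so s = 2 and d = 705.
Base 1712: x_0 = 1712^705 mod 2821 = 1. x_0 = 1, so 1712 is not a witness.
Base 2263: x_0 = 2263^705 mod 2821 = 1457. x_0 is neither 1 nor 2820, so continue squaring. x_1 = 1457^2 mod 2821 = 1457. Reached i = s−1 = 1 without hitting −1: 2263 is a Miller–Rabin witness and 2821 is composite.
Base 2276: x_0 = 2276^705 mod 2821 = 92. x_0 is neither 1 nor 2820, so continue squaring. x_1 = 92^2 mod 2821 = 1. x_1 = 1 but x_0 ≠ ±1, a nontrivial square root of 1 — 2276 is a witness and 2821 is composite.
Base 2660: x_0 = 2660^705 mod 2821 = 931. x_0 is neither 1 nor 2820, so continue squaring. x_1 = 931^2 mod 2821 = 714. Reached i = s−1 = 1 without hitting −1: 2660 is a Miller–Rabin witness and 2821 is composite.
The smallest witness among the given bases is 2263.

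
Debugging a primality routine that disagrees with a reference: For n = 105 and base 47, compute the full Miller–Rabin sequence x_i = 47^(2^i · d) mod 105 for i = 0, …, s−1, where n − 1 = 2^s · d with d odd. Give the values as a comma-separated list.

n − 1 = 104 = 2^3 · 13, so s = 3 and d = 13.
x_0 = 47^13 mod 105 = 47.
x_1 = 47^2 mod 105 = 4.
x_2 = 4^2 mod 105 = 16.

47, 4, 16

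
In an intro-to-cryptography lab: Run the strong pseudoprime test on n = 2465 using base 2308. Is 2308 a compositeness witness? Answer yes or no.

n − 1 = 2464 = 2^5 · 77, so s = 5 and d = 77.
Repeated squaring mod 2465: 2308^1 ≡ 2308, 2308^2 ≡ 2464, 2308^4 ≡ 1, 2308^8 ≡ 1, 2308^16 ≡ 1, 2308^32 ≡ 1, 2308^64 ≡ 1.
77 = 64 + 8 + 4 + 1, so 2308^77 ≡ 1·1·1·2308 ≡ 2308 (mod 2465).
x_0 = 2308^77 mod 2465 = 2308.
x_0 is neither 1 nor 2464, so continue squaring.
x_1 = 2308^2 mod 2465 = 2464.
x_1 ≡ −1, so 2308 is not a witness.

no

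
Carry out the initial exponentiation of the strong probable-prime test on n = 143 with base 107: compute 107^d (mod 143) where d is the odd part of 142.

n − 1 = 142 = 2^1 · 71, so s = 1 and d = 71.
107^71 mod 143 = 74.

74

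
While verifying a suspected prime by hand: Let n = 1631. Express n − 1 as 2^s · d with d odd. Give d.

815

Halving: 1630 → 815; 815 is odd.
So 1630 = 2^1 · 815.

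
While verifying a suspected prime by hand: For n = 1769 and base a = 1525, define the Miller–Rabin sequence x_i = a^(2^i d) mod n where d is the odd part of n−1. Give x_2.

610

n − 1 = 1768 = 2^3 · 221, so s = 3 and d = 221.
Repeated squaring mod 1769: 1525^1 ≡ 1525, 1525^2 ≡ 1159, 1525^4 ≡ 610, 1525^8 ≡ 610, 1525^16 ≡ 610, 1525^32 ≡ 610, 1525^64 ≡ 610, 1525^128 ≡ 610.
221 = 128 + 64 + 16 + 8 + 4 + 1, so 1525^221 ≡ 610·610·610·610·610·1525 ≡ 1525 (mod 1769).
x_0 = 1525.
x_1 = 1525^2 mod 1769 = 1159.
x_2 = 1159^2 mod 1769 = 610.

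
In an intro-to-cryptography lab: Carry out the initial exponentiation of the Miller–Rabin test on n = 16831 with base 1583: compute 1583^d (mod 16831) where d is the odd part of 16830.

n − 1 = 16830 = 2^1 · 8415, so s = 1 and d = 8415.
Repeated squaring mod 16831: 1583^1 ≡ 1583, 1583^2 ≡ 14901, 1583^4 ≡ 5249, 1583^8 ≡ 16485, 1583^16 ≡ 1899, 1583^32 ≡ 4367, 1583^64 ≡ 1166, 1583^128 ≡ 13076, 1583^256 ≡ 12478, 1583^512 ≡ 13734, 1583^1024 ≡ 14570, 1583^2048 ≡ 12328, 1583^4096 ≡ 12485, 1583^8192 ≡ 3334.
8415 = 8192 + 128 + 64 + 16 + 8 + 4 + 2 + 1, so 1583^8415 ≡ 3334·13076·1166·1899·16485·5249·14901·1583 ≡ 1 (mod 16831).

1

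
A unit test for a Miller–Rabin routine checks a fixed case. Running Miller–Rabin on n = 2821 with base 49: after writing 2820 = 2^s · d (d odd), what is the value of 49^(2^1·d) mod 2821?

n − 1 = 2820 = 2^2 · 705, so s = 2 and d = 705.
x_0 = 49^705 mod 2821 = 714.
x_1 = 714^2 mod 2821 = 2016.

2016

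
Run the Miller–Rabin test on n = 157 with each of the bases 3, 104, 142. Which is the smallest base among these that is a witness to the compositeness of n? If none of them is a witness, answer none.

n − 1 = 156 = 2^2 · 39, so s = 2 and d = 39.
Base 3: x_0 = 3^39 mod 157 = 156. x_0 = 156 ≡ −1, so 3 is not a witness.
Base 104: x_0 = 104^39 mod 157 = 129. x_0 is neither 1 nor 156, so continue squaring. x_1 = 129^2 mod 157 = 156. x_1 ≡ −1, so 104 is not a witness.
Base 142: x_0 = 142^39 mod 157 = 129. x_0 is neither 1 nor 156, so continue squaring. x_1 = 129^2 mod 157 = 156. x_1 ≡ −1, so 142 is not a witness.
No listed base is a witness for 157.

none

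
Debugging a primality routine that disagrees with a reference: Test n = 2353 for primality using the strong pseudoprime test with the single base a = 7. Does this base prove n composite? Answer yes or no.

n − 1 = 2352 = 2^4 · 147, so s = 4 and d = 147.
x_0 = 7^147 mod 2353 = 343.
x_0 is neither 1 nor 2352, so continue squaring.
x_1 = 343^2 mod 2353 = 2352.
x_1 ≡ −1, so 7 is not a witness.

no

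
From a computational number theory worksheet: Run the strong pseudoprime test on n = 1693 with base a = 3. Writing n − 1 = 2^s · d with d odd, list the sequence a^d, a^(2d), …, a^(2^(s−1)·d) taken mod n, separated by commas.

1692, 1

n − 1 = 1692 = 2^2 · 423, so s = 2 and d = 423.
x_0 = 3^423 mod 1693 = 1692.
x_1 = 1692^2 mod 1693 = 1.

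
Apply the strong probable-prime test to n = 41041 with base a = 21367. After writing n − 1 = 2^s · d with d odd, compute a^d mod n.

2036

n − 1 = 41040 = 2^4 · 2565, so s = 4 and d = 2565.
21367^2565 mod 41041 = 2036.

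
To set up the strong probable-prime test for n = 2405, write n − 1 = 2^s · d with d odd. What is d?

Halving: 2404 → 1202 → 601; 601 is odd.
So 2404 = 2^2 · 601.

601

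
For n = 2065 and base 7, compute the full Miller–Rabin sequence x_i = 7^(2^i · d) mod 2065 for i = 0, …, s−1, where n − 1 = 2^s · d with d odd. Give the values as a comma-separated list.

1302, 1904, 1141, 931

n − 1 = 2064 = 2^4 · 129, so s = 4 and d = 129.
x_0 = 7^129 mod 2065 = 1302.
x_1 = 1302^2 mod 2065 = 1904.
x_2 = 1904^2 mod 2065 = 1141.
x_3 = 1141^2 mod 2065 = 931.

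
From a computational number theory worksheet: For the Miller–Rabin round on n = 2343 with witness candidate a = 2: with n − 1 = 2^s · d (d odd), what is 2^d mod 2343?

n − 1 = 2342 = 2^1 · 1171, so s = 1 and d = 1171.
2^1171 mod 2343 = 926.

926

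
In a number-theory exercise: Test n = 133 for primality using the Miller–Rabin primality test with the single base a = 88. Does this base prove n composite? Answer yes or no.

yes

n − 1 = 132 = 2^2 · 33, so s = 2 and d = 33.
x_0 = 88^33 mod 133 = 113.
x_0 is neither 1 nor 132, so continue squaring.
x_1 = 113^2 mod 133 = 1.
x_1 = 1 but x_0 ≠ ±1, a nontrivial square root of 1 — 88 is a witness and 133 is composite.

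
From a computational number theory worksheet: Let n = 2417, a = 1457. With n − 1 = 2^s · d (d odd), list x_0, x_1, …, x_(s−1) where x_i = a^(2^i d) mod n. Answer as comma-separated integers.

n − 1 = 2416 = 2^4 · 151, so s = 4 and d = 151.
x_0 = 1457^151 mod 2417 = 592.
x_1 = 592^2 mod 2417 = 2416.
x_2 = 2416^2 mod 2417 = 1.
x_3 = 1^2 mod 2417 = 1.

592, 2416, 1, 1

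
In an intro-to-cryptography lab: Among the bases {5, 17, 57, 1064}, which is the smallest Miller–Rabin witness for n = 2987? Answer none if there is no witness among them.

5

n − 1 = 2986 = 2^1 · 1493, so s = 1 and d = 1493.
Base 5: x_0 = 5^1493 mod 2987 = 2034. x_0 ∉ {1, 2986} and s = 1, so 5 is a Miller–Rabin witness and 2987 is composite.
Base 17: x_0 = 17^1493 mod 2987 = 2424. x_0 ∉ {1, 2986} and s = 1, so 17 is a Miller–Rabin witness and 2987 is composite.
Base 57: x_0 = 57^1493 mod 2987 = 2725. x_0 ∉ {1, 2986} and s = 1, so 57 is a Miller–Rabin witness and 2987 is composite.
Base 1064: x_0 = 1064^1493 mod 2987 = 1415. x_0 ∉ {1, 2986} and s = 1, so 1064 is a Miller–Rabin witness and 2987 is composite.
The smallest witness among the given bases is 5.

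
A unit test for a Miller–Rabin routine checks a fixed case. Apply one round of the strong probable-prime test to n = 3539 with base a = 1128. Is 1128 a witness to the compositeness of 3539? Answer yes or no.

no

n − 1 = 3538 = 2^1 · 1769, so s = 1 and d = 1769.
x_0 = 1128^1769 mod 3539 = 1.
x_0 = 1, so 1128 is not a witness.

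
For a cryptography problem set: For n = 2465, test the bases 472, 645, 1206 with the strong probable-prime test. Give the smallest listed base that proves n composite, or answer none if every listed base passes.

645

n − 1 = 2464 = 2^5 · 77, so s = 5 and d = 77.
Base 472: x_0 = 472^77 mod 2465 = 302. x_0 is neither 1 nor 2464, so continue squaring. x_1 = 302^2 mod 2465 = 2464. x_1 ≡ −1, so 472 is not a witness.
Base 645: x_0 = 645^77 mod 2465 = 900. x_0 is neither 1 nor 2464, so continue squaring. x_1 = 900^2 mod 2465 = 1480. x_2 = 1480^2 mod 2465 = 1480. x_3 = 1480^2 mod 2465 = 1480. x_4 = 1480^2 mod 2465 = 1480. Reached i = s−1 = 4 without hitting −1: 645 is a Miller–Rabin witness and 2465 is composite.
Base 1206: x_0 = 1206^77 mod 2465 = 1206. x_0 is neither 1 nor 2464, so continue squaring. x_1 = 1206^2 mod 2465 = 86. x_2 = 86^2 mod 2465 = 1. x_2 = 1 but x_1 ≠ ±1, a nontrivial square root of 1 — 1206 is a witness and 2465 is composite.
The smallest witness among the given bases is 645.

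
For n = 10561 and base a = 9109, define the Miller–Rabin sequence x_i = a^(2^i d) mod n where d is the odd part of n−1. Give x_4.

n − 1 = 10560 = 2^6 · 165, so s = 6 and d = 165.
x_0 = 9109^165 mod 10561 = 9124.
x_1 = 9124^2 mod 10561 = 5574.
x_2 = 5574^2 mod 10561 = 9575.
x_3 = 9575^2 mod 10561 = 584.
x_4 = 584^2 mod 10561 = 3104.

3104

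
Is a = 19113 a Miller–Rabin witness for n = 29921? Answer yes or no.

no

n − 1 = 29920 = 2^5 · 935, so s = 5 and d = 935.
x_0 = 19113^935 mod 29921 = 280.
x_0 is neither 1 nor 29920, so continue squaring.
x_1 = 280^2 mod 29921 = 18558.
x_2 = 18558^2 mod 29921 = 8654.
x_3 = 8654^2 mod 29921 = 29374.
x_4 = 29374^2 mod 29921 = 29920.
x_4 ≡ −1, so 19113 is not a witness.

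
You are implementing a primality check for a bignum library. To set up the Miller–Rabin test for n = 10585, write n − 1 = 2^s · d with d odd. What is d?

Halving: 10584 → 5292 → 2646 → 1323; 1323 is odd.
So 10584 = 2^3 · 1323.

1323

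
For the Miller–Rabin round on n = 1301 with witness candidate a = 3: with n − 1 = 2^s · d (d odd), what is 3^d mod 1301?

n − 1 = 1300 = 2^2 · 325, so s = 2 and d = 325.
3^325 mod 1301 = 51.

51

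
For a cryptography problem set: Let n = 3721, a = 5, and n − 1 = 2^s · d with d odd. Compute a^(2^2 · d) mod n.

1160

n − 1 = 3720 = 2^3 · 465, so s = 3 and d = 465.
By repeated squaring, 5^465 ≡ 2500 (mod 3721).
x_0 = 2500.
x_1 = 2500^2 mod 3721 = 2441.
x_2 = 2441^2 mod 3721 = 1160.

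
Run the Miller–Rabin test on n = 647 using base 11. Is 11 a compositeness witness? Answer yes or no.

no

n − 1 = 646 = 2^1 · 323, so s = 1 and d = 323.
x_0 = 11^323 mod 647 = 646.
x_0 = 646 ≡ −1, so 11 is not a witness.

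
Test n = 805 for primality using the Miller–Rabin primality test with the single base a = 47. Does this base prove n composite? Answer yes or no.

n − 1 = 804 = 2^2 · 201, so s = 2 and d = 201.
x_0 = 47^201 mod 805 = 622.
x_0 is neither 1 nor 804, so continue squaring.
x_1 = 622^2 mod 805 = 484.
Reached i = s−1 = 1 without hitting −1: 47 is a Miller–Rabin witness and 805 is composite.

yes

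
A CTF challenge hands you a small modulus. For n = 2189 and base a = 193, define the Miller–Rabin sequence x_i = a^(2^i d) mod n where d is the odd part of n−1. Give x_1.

383

n − 1 = 2188 = 2^2 · 547, so s = 2 and d = 547.
Repeated squaring mod 2189: 193^1 ≡ 193, 193^2 ≡ 36, 193^4 ≡ 1296, 193^8 ≡ 653, 193^16 ≡ 1743, 193^32 ≡ 1906, 193^64 ≡ 1285, 193^128 ≡ 719, 193^256 ≡ 357, 193^512 ≡ 487.
547 = 512 + 32 + 2 + 1, so 193^547 ≡ 487·1906·36·193 ≡ 2120 (mod 2189).
x_0 = 2120.
x_1 = 2120^2 mod 2189 = 383.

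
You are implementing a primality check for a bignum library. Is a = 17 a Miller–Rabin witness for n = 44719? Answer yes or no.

n − 1 = 44718 = 2^1 · 22359, so s = 1 and d = 22359.
x_0 = 17^22359 mod 44719 = 38197.
x_0 ∉ {1, 44718} and s = 1, so 17 is a Miller–Rabin witness and 44719 is composite.

yes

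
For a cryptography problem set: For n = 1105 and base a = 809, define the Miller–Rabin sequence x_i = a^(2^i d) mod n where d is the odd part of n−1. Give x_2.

1041

n − 1 = 1104 = 2^4 · 69, so s = 4 and d = 69.
By repeated squaring, 809^69 ≡ 924 (mod 1105).
x_0 = 924.
x_1 = 924^2 mod 1105 = 716.
x_2 = 716^2 mod 1105 = 1041.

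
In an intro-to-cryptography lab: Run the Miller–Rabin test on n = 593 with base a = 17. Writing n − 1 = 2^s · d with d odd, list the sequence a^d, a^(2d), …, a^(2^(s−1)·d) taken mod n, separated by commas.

n − 1 = 592 = 2^4 · 37, so s = 4 and d = 37.
x_0 = 17^37 mod 593 = 392.
x_1 = 392^2 mod 593 = 77.
x_2 = 77^2 mod 593 = 592.
x_3 = 592^2 mod 593 = 1.

392, 77, 592, 1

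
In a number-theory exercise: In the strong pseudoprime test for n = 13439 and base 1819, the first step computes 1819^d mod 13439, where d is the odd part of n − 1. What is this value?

1146

n − 1 = 13438 = 2^1 · 6719, so s = 1 and d = 6719.
1819^6719 mod 13439 = 1146.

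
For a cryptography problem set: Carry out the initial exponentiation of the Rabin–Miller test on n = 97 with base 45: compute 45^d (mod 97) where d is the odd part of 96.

42

n − 1 = 96 = 2^5 · 3, so s = 5 and d = 3.
45^3 mod 97 = 42.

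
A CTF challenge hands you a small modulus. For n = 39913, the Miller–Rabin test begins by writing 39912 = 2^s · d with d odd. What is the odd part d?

4989

Halving: 39912 → 19956 → 9978 → 4989; 4989 is odd.
So 39912 = 2^3 · 4989.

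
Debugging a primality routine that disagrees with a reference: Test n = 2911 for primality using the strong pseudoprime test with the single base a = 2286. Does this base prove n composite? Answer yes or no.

n − 1 = 2910 = 2^1 · 1455, so s = 1 and d = 1455.
x_0 = 2286^1455 mod 2911 = 2910.
x_0 = 2910 ≡ −1, so 2286 is not a witness.

no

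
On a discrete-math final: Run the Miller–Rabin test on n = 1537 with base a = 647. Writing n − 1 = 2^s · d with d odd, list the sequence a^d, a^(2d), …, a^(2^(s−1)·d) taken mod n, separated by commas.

642, 248, 24, 576, 1321, 546, 1475, 770, 1155

n − 1 = 1536 = 2^9 · 3, so s = 9 and d = 3.
x_0 = 647^3 mod 1537 = 642.
x_1 = 642^2 mod 1537 = 248.
x_2 = 248^2 mod 1537 = 24.
x_3 = 24^2 mod 1537 = 576.
x_4 = 576^2 mod 1537 = 1321.
x_5 = 1321^2 mod 1537 = 546.
x_6 = 546^2 mod 1537 = 1475.
x_7 = 1475^2 mod 1537 = 770.
x_8 = 770^2 mod 1537 = 1155.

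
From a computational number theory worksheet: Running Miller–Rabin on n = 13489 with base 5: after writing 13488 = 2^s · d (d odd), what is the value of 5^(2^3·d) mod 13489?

6980

n − 1 = 13488 = 2^4 · 843, so s = 4 and d = 843.
x_0 = 5^843 mod 13489 = 699.
x_1 = 699^2 mod 13489 = 2997.
x_2 = 2997^2 mod 13489 = 11824.
x_3 = 11824^2 mod 13489 = 6980.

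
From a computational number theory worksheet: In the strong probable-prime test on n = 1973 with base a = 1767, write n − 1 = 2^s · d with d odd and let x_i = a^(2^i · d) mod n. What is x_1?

1972

n − 1 = 1972 = 2^2 · 493, so s = 2 and d = 493.
x_0 = 1767^493 mod 1973 = 1714.
x_1 = 1714^2 mod 1973 = 1972.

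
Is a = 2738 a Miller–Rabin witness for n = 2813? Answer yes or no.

n − 1 = 2812 = 2^2 · 703, so s = 2 and d = 703.
x_0 = 2738^703 mod 2813 = 75.
x_0 is neither 1 nor 2812, so continue squaring.
x_1 = 75^2 mod 2813 = 2812.
x_1 ≡ −1, so 2738 is not a witness.

no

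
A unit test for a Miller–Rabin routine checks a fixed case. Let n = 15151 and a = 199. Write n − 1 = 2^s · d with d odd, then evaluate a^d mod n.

n − 1 = 15150 = 2^1 · 7575, so s = 1 and d = 7575.
199^7575 mod 15151 = 504.

504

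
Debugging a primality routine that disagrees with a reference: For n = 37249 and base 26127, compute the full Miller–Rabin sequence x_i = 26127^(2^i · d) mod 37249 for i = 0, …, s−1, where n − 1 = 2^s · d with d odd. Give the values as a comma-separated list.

30480, 3091, 18537, 35593, 23159, 28179, 19108

n − 1 = 37248 = 2^7 · 291, so s = 7 and d = 291.
x_0 = 26127^291 mod 37249 = 30480.
x_1 = 30480^2 mod 37249 = 3091.
x_2 = 3091^2 mod 37249 = 18537.
x_3 = 18537^2 mod 37249 = 35593.
x_4 = 35593^2 mod 37249 = 23159.
x_5 = 23159^2 mod 37249 = 28179.
x_6 = 28179^2 mod 37249 = 19108.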